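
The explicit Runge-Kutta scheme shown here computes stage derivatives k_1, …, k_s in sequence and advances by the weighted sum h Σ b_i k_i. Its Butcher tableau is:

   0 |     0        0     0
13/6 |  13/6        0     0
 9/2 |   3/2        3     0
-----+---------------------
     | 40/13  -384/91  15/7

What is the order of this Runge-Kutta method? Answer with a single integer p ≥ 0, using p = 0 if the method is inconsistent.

2

b = (40/13, -384/91, 15/7)
c = (0, 13/6, 9/2)
Ac = (0, 0, 13/2)
Σ b_i: 40/13·1 + (-384/91)·1 + 15/7·1 = 1 ✓
b·c: (-384/91)·13/6 + 15/7·9/2 = 1/2 ✓
b·c²: (-384/91)·169/36 + 15/7·81/4 = 283/12 ≠ 1/3 ⇒ order 2.
b·Ac: 15/7·13/2 = 195/14 ≠ 1/6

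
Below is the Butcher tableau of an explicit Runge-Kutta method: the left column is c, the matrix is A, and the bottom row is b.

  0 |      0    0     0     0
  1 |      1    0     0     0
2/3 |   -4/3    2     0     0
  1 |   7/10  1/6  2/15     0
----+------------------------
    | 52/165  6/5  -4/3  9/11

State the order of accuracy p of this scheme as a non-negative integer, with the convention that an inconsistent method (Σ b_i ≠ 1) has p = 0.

1

b = (52/165, 6/5, -4/3, 9/11)
c = (0, 1, 2/3, 1)
Ac = (0, 0, 2, 23/90)
Σ b_i: 52/165·1 + 6/5·1 + (-4/3)·1 + 9/11·1 = 1 ✓
b·c: 6/5·1 + (-4/3)·2/3 + 9/11·1 = 559/495 ≠ 1/2 ⇒ order 1.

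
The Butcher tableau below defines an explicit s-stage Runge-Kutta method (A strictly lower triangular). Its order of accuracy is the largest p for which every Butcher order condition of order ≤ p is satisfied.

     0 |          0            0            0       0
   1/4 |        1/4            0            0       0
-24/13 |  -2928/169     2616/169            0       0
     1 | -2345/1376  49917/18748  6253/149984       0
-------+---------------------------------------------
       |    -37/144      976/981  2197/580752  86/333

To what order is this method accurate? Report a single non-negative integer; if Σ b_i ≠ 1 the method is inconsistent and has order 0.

4

b = (-37/144, 976/981, 2197/580752, 86/333)
c = (0, 1/4, -24/13, 1)
Ac = (0, 0, 654/169, 405/688)
Σ b_i: (-37/144)·1 + 976/981·1 + 2197/580752·1 + 86/333·1 = 1 ✓
b·c: 976/981·1/4 + 2197/580752·(-24/13) + 86/333·1 = 1/2 ✓
b·c²: 976/981·1/16 + 2197/580752·576/169 + 86/333·1 = 1/3 ✓
b·Ac: 2197/580752·654/169 + 86/333·405/688 = 1/6 ✓
b·c³: 976/981·1/64 + 2197/580752·(-13824/2197) + 86/333·1 = 1/4 ✓
b·(c∘Ac): 2197/580752·(-15696/2197) + 86/333·405/688 = 1/8 ✓
b·Ac²: 2197/580752·327/338 + 86/333·849/2752 = 1/12 ✓
b·A²c: 86/333·111/688 = 1/24 ✓; 4 stages ⇒ order 4.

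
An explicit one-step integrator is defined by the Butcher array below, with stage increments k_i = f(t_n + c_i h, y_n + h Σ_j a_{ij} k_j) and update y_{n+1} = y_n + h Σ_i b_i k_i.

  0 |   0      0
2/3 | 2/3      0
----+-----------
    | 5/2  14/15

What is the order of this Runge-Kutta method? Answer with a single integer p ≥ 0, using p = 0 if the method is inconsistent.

0

b = (5/2, 14/15)
c = (0, 2/3)
Σ b_i: 5/2·1 + 14/15·1 = 103/30 ≠ 1 ⇒ order 0.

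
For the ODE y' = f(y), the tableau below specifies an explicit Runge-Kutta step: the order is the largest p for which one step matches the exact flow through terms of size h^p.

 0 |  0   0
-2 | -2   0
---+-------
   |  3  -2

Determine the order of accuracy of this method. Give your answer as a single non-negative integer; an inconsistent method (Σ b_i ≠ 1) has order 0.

1

b = (3, -2)
c = (0, -2)
Σ b_i: 3·1 + (-2)·1 = 1 ✓
b·c: (-2)·(-2) = 4 ≠ 1/2 ⇒ order 1.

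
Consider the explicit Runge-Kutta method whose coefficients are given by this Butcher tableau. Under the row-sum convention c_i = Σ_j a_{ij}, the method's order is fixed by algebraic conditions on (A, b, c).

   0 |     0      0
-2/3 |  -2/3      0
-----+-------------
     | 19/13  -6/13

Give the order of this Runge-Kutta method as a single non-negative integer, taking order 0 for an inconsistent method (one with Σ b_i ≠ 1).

b = (19/13, -6/13)
c = (0, -2/3)
Σ b_i: 19/13·1 + (-6/13)·1 = 1 ✓
b·c: (-6/13)·(-2/3) = 4/13 ≠ 1/2 ⇒ order 1.

1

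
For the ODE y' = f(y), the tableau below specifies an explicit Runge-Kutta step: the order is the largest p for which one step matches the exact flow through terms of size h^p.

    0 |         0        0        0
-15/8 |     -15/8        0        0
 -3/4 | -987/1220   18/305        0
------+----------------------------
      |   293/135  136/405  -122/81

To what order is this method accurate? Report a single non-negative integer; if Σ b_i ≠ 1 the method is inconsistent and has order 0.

3

b = (293/135, 136/405, -122/81)
c = (0, -15/8, -3/4)
Ac = (0, 0, -27/244)
Σ b_i: 293/135·1 + 136/405·1 + (-122/81)·1 = 1 ✓
b·c: 136/405·(-15/8) + (-122/81)·(-3/4) = 1/2 ✓
b·c²: 136/405·225/64 + (-122/81)·9/16 = 1/3 ✓
b·Ac: (-122/81)·(-27/244) = 1/6 ✓; 3 stages ⇒ order 3.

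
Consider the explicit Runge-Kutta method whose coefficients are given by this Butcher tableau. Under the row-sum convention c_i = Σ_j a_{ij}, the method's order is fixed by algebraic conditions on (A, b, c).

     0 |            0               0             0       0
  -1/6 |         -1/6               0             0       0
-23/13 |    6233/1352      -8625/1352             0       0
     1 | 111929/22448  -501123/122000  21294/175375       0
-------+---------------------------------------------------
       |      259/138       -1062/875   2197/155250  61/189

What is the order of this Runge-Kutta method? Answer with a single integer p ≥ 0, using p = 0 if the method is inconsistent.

4

b = (259/138, -1062/875, 2197/155250, 61/189)
c = (0, -1/6, -23/13, 1)
Ac = (0, 0, 2875/2704, 917/1952)
Σ b_i: 259/138·1 + (-1062/875)·1 + 2197/155250·1 + 61/189·1 = 1 ✓
b·c: (-1062/875)·(-1/6) + 2197/155250·(-23/13) + 61/189·1 = 1/2 ✓
b·c²: (-1062/875)·1/36 + 2197/155250·529/169 + 61/189·1 = 1/3 ✓
b·Ac: 2197/155250·2875/2704 + 61/189·917/1952 = 1/6 ✓
b·c³: (-1062/875)·(-1/216) + 2197/155250·(-12167/2197) + 61/189·1 = 1/4 ✓
b·(c∘Ac): 2197/155250·(-66125/35152) + 61/189·917/1952 = 1/8 ✓
b·Ac²: 2197/155250·(-2875/16224) + 61/189·3115/11712 = 1/12 ✓
b·A²c: 61/189·63/488 = 1/24 ✓; 4 stages ⇒ order 4.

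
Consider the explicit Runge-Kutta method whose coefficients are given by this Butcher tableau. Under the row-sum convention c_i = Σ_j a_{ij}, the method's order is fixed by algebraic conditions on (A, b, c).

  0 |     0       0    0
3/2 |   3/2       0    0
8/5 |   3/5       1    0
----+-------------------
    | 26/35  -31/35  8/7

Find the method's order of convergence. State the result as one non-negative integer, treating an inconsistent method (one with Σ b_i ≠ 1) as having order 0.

2

b = (26/35, -31/35, 8/7)
c = (0, 3/2, 8/5)
Ac = (0, 0, 3/2)
Σ b_i: 26/35·1 + (-31/35)·1 + 8/7·1 = 1 ✓
b·c: (-31/35)·3/2 + 8/7·8/5 = 1/2 ✓
b·c²: (-31/35)·9/4 + 8/7·64/25 = 653/700 ≠ 1/3 ⇒ order 2.
b·Ac: 8/7·3/2 = 12/7 ≠ 1/6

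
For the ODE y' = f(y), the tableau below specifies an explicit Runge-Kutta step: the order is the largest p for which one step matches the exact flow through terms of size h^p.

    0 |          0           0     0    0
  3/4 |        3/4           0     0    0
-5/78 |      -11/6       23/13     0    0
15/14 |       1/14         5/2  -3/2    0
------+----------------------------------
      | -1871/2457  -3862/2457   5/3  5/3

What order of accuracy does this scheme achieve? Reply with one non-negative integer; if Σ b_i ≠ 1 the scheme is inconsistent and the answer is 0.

2

b = (-1871/2457, -3862/2457, 5/3, 5/3)
c = (0, 3/4, -5/78, 15/14)
Ac = (0, 0, 69/52, 205/104)
Σ b_i: (-1871/2457)·1 + (-3862/2457)·1 + 5/3·1 + 5/3·1 = 1 ✓
b·c: (-3862/2457)·3/4 + 5/3·(-5/78) + 5/3·15/14 = 1/2 ✓
b·c²: (-3862/2457)·9/16 + 5/3·25/6084 + 5/3·225/196 = 1853011/1788696 ≠ 1/3 ⇒ order 2.
b·Ac: 5/3·69/52 + 5/3·205/104 = 1715/312 ≠ 1/6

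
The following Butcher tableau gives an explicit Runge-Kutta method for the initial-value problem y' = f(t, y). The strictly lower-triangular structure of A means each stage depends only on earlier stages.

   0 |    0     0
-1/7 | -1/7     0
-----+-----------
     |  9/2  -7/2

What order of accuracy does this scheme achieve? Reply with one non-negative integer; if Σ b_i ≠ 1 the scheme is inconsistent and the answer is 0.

2

b = (9/2, -7/2)
c = (0, -1/7)
Σ b_i: 9/2·1 + (-7/2)·1 = 1 ✓
b·c: (-7/2)·(-1/7) = 1/2 ✓; 2 stages ⇒ order 2.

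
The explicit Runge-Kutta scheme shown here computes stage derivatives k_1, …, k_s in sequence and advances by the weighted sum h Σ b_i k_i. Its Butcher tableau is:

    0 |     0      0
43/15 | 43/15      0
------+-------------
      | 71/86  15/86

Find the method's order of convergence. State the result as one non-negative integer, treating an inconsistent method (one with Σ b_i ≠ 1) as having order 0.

2

b = (71/86, 15/86)
c = (0, 43/15)
Σ b_i: 71/86·1 + 15/86·1 = 1 ✓
b·c: 15/86·43/15 = 1/2 ✓; 2 stages ⇒ order 2.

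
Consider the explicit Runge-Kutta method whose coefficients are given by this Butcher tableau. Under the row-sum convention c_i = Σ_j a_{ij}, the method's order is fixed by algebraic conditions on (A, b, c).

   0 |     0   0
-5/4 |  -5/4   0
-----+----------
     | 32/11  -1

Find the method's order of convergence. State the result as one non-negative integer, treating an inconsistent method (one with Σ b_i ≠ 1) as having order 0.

0

b = (32/11, -1)
c = (0, -5/4)
Σ b_i: 32/11·1 + (-1)·1 = 21/11 ≠ 1 ⇒ order 0.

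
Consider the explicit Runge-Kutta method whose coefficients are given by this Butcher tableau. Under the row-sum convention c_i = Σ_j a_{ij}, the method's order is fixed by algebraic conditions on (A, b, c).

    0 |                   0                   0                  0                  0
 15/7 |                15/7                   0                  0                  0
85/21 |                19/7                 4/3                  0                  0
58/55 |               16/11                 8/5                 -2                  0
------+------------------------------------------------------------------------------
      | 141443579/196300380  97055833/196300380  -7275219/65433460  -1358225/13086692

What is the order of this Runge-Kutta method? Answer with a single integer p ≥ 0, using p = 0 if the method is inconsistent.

b = (141443579/196300380, 97055833/196300380, -7275219/65433460, -1358225/13086692)
c = (0, 15/7, 85/21, 58/55)
Ac = (0, 0, 20/7, -14/3)
Σ b_i: 141443579/196300380·1 + 97055833/196300380·1 + (-7275219/65433460)·1 + (-1358225/13086692)·1 = 1 ✓
b·c: 97055833/196300380·15/7 + (-7275219/65433460)·85/21 + (-1358225/13086692)·58/55 = 1/2 ✓
b·c²: 97055833/196300380·225/49 + (-7275219/65433460)·7225/441 + (-1358225/13086692)·3364/3025 = 1/3 ✓
b·Ac: (-7275219/65433460)·20/7 + (-1358225/13086692)·(-14/3) = 1/6 ✓
b·c³: 97055833/196300380·3375/343 + (-7275219/65433460)·614125/9261 + (-1358225/13086692)·195112/166375 = -208682915752/79354428615 ≠ 1/4 ⇒ order 3.
b·(c∘Ac): (-7275219/65433460)·1700/147 + (-1358225/13086692)·(-812/165) = -53250350/68705133 ≠ 1/8
b·Ac²: (-7275219/65433460)·300/49 + (-1358225/13086692)·(-11210/441) = 5648541995/2885615586 ≠ 1/12
b·A²c: (-1358225/13086692)·(-40/7) = 13582250/22901711 ≠ 1/24

3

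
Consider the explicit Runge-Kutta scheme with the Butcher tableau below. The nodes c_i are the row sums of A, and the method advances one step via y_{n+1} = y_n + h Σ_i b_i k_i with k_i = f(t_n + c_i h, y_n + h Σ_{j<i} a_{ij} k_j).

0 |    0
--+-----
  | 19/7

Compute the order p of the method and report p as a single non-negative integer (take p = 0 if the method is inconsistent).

0

b = (19/7)
c = (0)
Σ b_i: 19/7·1 = 19/7 ≠ 1 ⇒ order 0.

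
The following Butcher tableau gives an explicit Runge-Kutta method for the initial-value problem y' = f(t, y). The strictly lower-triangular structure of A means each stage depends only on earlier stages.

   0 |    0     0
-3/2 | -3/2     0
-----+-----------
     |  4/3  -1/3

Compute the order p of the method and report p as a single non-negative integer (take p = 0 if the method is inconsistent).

b = (4/3, -1/3)
c = (0, -3/2)
Σ b_i: 4/3·1 + (-1/3)·1 = 1 ✓
b·c: (-1/3)·(-3/2) = 1/2 ✓; 2 stages ⇒ order 2.

2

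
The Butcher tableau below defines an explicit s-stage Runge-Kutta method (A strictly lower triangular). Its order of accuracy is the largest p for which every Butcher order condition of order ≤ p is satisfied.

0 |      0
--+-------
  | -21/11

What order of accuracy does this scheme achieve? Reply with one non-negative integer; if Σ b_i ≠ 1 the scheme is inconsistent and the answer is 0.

0

b = (-21/11)
c = (0)
Σ b_i: (-21/11)·1 = -21/11 ≠ 1 ⇒ order 0.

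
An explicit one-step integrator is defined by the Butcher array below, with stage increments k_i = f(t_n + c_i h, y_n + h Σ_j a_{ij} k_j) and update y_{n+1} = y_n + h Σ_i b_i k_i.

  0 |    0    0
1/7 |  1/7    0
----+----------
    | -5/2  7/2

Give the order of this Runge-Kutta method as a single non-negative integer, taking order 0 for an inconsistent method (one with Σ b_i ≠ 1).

2

b = (-5/2, 7/2)
c = (0, 1/7)
Σ b_i: (-5/2)·1 + 7/2·1 = 1 ✓
b·c: 7/2·1/7 = 1/2 ✓; 2 stages ⇒ order 2.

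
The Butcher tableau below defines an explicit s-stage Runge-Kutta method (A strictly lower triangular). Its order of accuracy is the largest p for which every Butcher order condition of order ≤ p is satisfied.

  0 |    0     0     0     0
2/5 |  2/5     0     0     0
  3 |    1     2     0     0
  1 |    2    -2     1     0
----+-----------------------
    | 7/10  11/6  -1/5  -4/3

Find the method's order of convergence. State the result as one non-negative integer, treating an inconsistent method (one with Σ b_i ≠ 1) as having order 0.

b = (7/10, 11/6, -1/5, -4/3)
c = (0, 2/5, 3, 1)
Ac = (0, 0, 4/5, 11/5)
Σ b_i: 7/10·1 + 11/6·1 + (-1/5)·1 + (-4/3)·1 = 1 ✓
b·c: 11/6·2/5 + (-1/5)·3 + (-4/3)·1 = -6/5 ≠ 1/2 ⇒ order 1.

1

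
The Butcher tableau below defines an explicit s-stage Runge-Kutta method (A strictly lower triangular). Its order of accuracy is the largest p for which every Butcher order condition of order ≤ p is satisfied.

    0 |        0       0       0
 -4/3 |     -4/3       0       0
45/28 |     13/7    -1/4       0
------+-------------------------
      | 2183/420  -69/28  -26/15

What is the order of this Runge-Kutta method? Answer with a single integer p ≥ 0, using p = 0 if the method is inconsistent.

2

b = (2183/420, -69/28, -26/15)
c = (0, -4/3, 45/28)
Ac = (0, 0, 1/3)
Σ b_i: 2183/420·1 + (-69/28)·1 + (-26/15)·1 = 1 ✓
b·c: (-69/28)·(-4/3) + (-26/15)·45/28 = 1/2 ✓
b·c²: (-69/28)·16/9 + (-26/15)·2025/784 = -10417/1176 ≠ 1/3 ⇒ order 2.
b·Ac: (-26/15)·1/3 = -26/45 ≠ 1/6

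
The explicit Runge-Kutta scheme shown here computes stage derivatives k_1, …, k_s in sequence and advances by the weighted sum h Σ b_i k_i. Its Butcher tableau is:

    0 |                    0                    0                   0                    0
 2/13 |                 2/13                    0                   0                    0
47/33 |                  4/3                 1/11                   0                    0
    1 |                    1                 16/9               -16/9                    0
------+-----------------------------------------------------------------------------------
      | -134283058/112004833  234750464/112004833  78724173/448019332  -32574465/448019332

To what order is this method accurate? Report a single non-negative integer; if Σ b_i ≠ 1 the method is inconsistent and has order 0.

b = (-134283058/112004833, 234750464/112004833, 78724173/448019332, -32574465/448019332)
c = (0, 2/13, 47/33, 1)
Ac = (0, 0, 2/143, -8720/3861)
Σ b_i: (-134283058/112004833)·1 + 234750464/112004833·1 + 78724173/448019332·1 + (-32574465/448019332)·1 = 1 ✓
b·c: 234750464/112004833·2/13 + 78724173/448019332·47/33 + (-32574465/448019332)·1 = 1/2 ✓
b·c²: 234750464/112004833·4/169 + 78724173/448019332·2209/1089 + (-32574465/448019332)·1 = 1/3 ✓
b·Ac: 78724173/448019332·2/143 + (-32574465/448019332)·(-8720/3861) = 1/6 ✓
b·c³: 234750464/112004833·8/2197 + 78724173/448019332·103823/35937 + (-32574465/448019332)·1 = 127593882391/288300440142 ≠ 1/4 ⇒ order 3.
b·(c∘Ac): 78724173/448019332·94/4719 + (-32574465/448019332)·(-8720/3861) = 1465171411/8736376974 ≠ 1/8
b·Ac²: 78724173/448019332·4/1859 + (-32574465/448019332)·(-5903440/1656369) = 37409085589/144150220071 ≠ 1/12
b·A²c: (-32574465/448019332)·(-32/1287) = 2632280/1456062829 ≠ 1/24

3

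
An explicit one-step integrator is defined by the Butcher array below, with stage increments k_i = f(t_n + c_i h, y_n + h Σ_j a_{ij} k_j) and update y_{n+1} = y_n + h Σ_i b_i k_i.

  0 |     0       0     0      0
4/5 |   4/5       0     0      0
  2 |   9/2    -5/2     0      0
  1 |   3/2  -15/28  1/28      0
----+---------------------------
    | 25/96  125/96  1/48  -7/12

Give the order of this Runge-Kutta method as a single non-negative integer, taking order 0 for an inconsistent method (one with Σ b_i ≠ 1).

b = (25/96, 125/96, 1/48, -7/12)
c = (0, 4/5, 2, 1)
Ac = (0, 0, -2, -5/14)
Σ b_i: 25/96·1 + 125/96·1 + 1/48·1 + (-7/12)·1 = 1 ✓
b·c: 125/96·4/5 + 1/48·2 + (-7/12)·1 = 1/2 ✓
b·c²: 125/96·16/25 + 1/48·4 + (-7/12)·1 = 1/3 ✓
b·Ac: 1/48·(-2) + (-7/12)·(-5/14) = 1/6 ✓
b·c³: 125/96·64/125 + 1/48·8 + (-7/12)·1 = 1/4 ✓
b·(c∘Ac): 1/48·(-4) + (-7/12)·(-5/14) = 1/8 ✓
b·Ac²: 1/48·(-8/5) + (-7/12)·(-1/5) = 1/12 ✓
b·A²c: (-7/12)·(-1/14) = 1/24 ✓; 4 stages ⇒ order 4.

4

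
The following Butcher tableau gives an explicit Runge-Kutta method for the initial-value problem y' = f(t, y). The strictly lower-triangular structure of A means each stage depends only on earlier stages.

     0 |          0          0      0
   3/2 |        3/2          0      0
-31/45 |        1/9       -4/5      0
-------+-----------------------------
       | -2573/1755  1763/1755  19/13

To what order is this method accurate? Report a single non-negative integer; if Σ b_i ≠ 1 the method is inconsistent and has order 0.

2

b = (-2573/1755, 1763/1755, 19/13)
c = (0, 3/2, -31/45)
Ac = (0, 0, -6/5)
Σ b_i: (-2573/1755)·1 + 1763/1755·1 + 19/13·1 = 1 ✓
b·c: 1763/1755·3/2 + 19/13·(-31/45) = 1/2 ✓
b·c²: 1763/1755·9/4 + 19/13·961/2025 = 311041/105300 ≠ 1/3 ⇒ order 2.
b·Ac: 19/13·(-6/5) = -114/65 ≠ 1/6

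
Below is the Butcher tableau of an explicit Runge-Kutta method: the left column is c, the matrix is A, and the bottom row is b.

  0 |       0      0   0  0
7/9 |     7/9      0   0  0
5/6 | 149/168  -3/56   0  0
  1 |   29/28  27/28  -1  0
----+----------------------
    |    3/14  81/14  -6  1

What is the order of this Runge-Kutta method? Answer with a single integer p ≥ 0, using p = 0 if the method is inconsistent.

b = (3/14, 81/14, -6, 1)
c = (0, 7/9, 5/6, 1)
Ac = (0, 0, -1/24, -1/12)
Σ b_i: 3/14·1 + 81/14·1 + (-6)·1 + 1·1 = 1 ✓
b·c: 81/14·7/9 + (-6)·5/6 + 1·1 = 1/2 ✓
b·c²: 81/14·49/81 + (-6)·25/36 + 1·1 = 1/3 ✓
b·Ac: (-6)·(-1/24) + 1·(-1/12) = 1/6 ✓
b·c³: 81/14·343/729 + (-6)·125/216 + 1·1 = 1/4 ✓
b·(c∘Ac): (-6)·(-5/144) + 1·(-1/12) = 1/8 ✓
b·Ac²: (-6)·(-7/216) + 1·(-1/9) = 1/12 ✓
b·A²c: 1·1/24 = 1/24 ✓; 4 stages ⇒ order 4.

4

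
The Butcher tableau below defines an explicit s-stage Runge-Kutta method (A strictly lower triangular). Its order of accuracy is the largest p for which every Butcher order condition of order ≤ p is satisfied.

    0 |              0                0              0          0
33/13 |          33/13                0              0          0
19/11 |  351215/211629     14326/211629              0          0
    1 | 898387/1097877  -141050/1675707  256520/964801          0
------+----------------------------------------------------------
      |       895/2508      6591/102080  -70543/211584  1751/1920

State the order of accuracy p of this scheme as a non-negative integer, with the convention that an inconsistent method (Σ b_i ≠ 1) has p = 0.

4

b = (895/2508, 6591/102080, -70543/211584, 1751/1920)
c = (0, 33/13, 19/11, 1)
Ac = (0, 0, 1102/6413, 430/1751)
Σ b_i: 895/2508·1 + 6591/102080·1 + (-70543/211584)·1 + 1751/1920·1 = 1 ✓
b·c: 6591/102080·33/13 + (-70543/211584)·19/11 + 1751/1920·1 = 1/2 ✓
b·c²: 6591/102080·1089/169 + (-70543/211584)·361/121 + 1751/1920·1 = 1/3 ✓
b·Ac: (-70543/211584)·1102/6413 + 1751/1920·430/1751 = 1/6 ✓
b·c³: 6591/102080·35937/2197 + (-70543/211584)·6859/1331 + 1751/1920·1 = 1/4 ✓
b·(c∘Ac): (-70543/211584)·20938/70543 + 1751/1920·430/1751 = 1/8 ✓
b·Ac²: (-70543/211584)·3306/7579 + 1751/1920·5710/22763 = 1/12 ✓
b·A²c: 1751/1920·80/1751 = 1/24 ✓; 4 stages ⇒ order 4.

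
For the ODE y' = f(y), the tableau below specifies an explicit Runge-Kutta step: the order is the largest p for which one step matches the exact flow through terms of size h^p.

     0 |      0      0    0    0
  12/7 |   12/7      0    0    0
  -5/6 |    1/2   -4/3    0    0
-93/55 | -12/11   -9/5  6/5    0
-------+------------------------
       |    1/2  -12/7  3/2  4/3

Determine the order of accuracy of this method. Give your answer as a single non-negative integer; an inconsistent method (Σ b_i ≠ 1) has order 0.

0

b = (1/2, -12/7, 3/2, 4/3)
c = (0, 12/7, -5/6, -93/55)
Ac = (0, 0, -16/7, -143/35)
Σ b_i: 1/2·1 + (-12/7)·1 + 3/2·1 + 4/3·1 = 34/21 ≠ 1 ⇒ order 0.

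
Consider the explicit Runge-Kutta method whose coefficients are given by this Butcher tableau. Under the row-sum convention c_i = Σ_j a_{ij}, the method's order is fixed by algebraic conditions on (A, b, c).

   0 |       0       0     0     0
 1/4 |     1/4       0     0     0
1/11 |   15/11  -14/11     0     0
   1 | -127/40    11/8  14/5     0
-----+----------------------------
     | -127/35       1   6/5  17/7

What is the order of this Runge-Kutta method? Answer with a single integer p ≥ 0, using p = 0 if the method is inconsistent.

1

b = (-127/35, 1, 6/5, 17/7)
c = (0, 1/4, 1/11, 1)
Ac = (0, 0, -7/22, 1053/1760)
Σ b_i: (-127/35)·1 + 1·1 + 6/5·1 + 17/7·1 = 1 ✓
b·c: 1·1/4 + 6/5·1/11 + 17/7·1 = 4293/1540 ≠ 1/2 ⇒ order 1.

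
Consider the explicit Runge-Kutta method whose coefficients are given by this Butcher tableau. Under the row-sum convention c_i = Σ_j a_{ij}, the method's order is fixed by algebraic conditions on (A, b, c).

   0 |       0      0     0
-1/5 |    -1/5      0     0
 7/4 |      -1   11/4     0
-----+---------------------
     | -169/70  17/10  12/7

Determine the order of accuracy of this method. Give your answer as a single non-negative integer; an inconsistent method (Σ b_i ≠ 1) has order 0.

1

b = (-169/70, 17/10, 12/7)
c = (0, -1/5, 7/4)
Ac = (0, 0, -11/20)
Σ b_i: (-169/70)·1 + 17/10·1 + 12/7·1 = 1 ✓
b·c: 17/10·(-1/5) + 12/7·7/4 = 133/50 ≠ 1/2 ⇒ order 1.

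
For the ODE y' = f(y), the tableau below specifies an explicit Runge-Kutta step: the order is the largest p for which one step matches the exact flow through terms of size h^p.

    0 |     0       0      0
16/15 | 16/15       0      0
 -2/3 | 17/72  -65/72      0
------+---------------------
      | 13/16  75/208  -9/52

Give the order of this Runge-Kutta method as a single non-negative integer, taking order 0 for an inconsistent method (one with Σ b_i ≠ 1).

3

b = (13/16, 75/208, -9/52)
c = (0, 16/15, -2/3)
Ac = (0, 0, -26/27)
Σ b_i: 13/16·1 + 75/208·1 + (-9/52)·1 = 1 ✓
b·c: 75/208·16/15 + (-9/52)·(-2/3) = 1/2 ✓
b·c²: 75/208·256/225 + (-9/52)·4/9 = 1/3 ✓
b·Ac: (-9/52)·(-26/27) = 1/6 ✓; 3 stages ⇒ order 3.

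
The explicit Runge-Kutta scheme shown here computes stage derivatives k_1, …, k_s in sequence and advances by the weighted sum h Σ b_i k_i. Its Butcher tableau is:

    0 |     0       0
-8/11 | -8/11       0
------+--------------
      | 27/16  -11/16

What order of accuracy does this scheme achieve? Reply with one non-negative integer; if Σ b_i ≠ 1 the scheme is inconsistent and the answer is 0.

b = (27/16, -11/16)
c = (0, -8/11)
Σ b_i: 27/16·1 + (-11/16)·1 = 1 ✓
b·c: (-11/16)·(-8/11) = 1/2 ✓; 2 stages ⇒ order 2.

2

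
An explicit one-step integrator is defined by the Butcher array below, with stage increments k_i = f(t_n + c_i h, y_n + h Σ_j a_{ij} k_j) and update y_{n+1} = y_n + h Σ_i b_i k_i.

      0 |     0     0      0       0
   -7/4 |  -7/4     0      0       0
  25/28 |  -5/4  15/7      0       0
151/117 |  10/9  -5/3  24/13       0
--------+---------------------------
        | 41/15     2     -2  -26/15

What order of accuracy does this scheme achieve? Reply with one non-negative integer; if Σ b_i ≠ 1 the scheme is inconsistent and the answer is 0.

1

b = (41/15, 2, -2, -26/15)
c = (0, -7/4, 25/28, 151/117)
Ac = (0, 0, -15/4, 4985/1092)
Σ b_i: 41/15·1 + 2·1 + (-2)·1 + (-26/15)·1 = 1 ✓
b·c: 2·(-7/4) + (-2)·25/28 + (-26/15)·151/117 = -7109/945 ≠ 1/2 ⇒ order 1.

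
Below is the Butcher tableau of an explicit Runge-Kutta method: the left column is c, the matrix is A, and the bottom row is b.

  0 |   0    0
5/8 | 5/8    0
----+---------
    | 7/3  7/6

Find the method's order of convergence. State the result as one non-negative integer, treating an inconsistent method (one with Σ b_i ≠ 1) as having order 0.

0

b = (7/3, 7/6)
c = (0, 5/8)
Σ b_i: 7/3·1 + 7/6·1 = 7/2 ≠ 1 ⇒ order 0.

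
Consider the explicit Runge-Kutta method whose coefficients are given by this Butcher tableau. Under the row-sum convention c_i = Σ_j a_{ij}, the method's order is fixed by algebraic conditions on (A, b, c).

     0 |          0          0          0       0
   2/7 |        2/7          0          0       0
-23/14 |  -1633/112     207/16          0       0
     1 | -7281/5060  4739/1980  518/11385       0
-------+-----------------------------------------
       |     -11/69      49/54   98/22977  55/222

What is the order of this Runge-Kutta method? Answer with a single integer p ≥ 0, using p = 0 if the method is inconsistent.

4

b = (-11/69, 49/54, 98/22977, 55/222)
c = (0, 2/7, -23/14, 1)
Ac = (0, 0, 207/56, 67/110)
Σ b_i: (-11/69)·1 + 49/54·1 + 98/22977·1 + 55/222·1 = 1 ✓
b·c: 49/54·2/7 + 98/22977·(-23/14) + 55/222·1 = 1/2 ✓
b·c²: 49/54·4/49 + 98/22977·529/196 + 55/222·1 = 1/3 ✓
b·Ac: 98/22977·207/56 + 55/222·67/110 = 1/6 ✓
b·c³: 49/54·8/343 + 98/22977·(-12167/2744) + 55/222·1 = 1/4 ✓
b·(c∘Ac): 98/22977·(-4761/784) + 55/222·67/110 = 1/8 ✓
b·Ac²: 98/22977·207/196 + 55/222·7/22 = 1/12 ✓
b·A²c: 55/222·37/220 = 1/24 ✓; 4 stages ⇒ order 4.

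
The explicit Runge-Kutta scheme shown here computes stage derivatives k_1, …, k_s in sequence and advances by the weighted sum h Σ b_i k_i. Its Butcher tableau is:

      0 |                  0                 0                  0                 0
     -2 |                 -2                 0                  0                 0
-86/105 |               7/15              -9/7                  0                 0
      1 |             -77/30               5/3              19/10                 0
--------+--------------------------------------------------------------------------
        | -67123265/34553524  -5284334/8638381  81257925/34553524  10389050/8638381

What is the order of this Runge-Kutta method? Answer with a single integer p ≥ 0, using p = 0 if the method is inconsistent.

3

b = (-67123265/34553524, -5284334/8638381, 81257925/34553524, 10389050/8638381)
c = (0, -2, -86/105, 1)
Ac = (0, 0, 18/7, -2567/525)
Σ b_i: (-67123265/34553524)·1 + (-5284334/8638381)·1 + 81257925/34553524·1 + 10389050/8638381·1 = 1 ✓
b·c: (-5284334/8638381)·(-2) + 81257925/34553524·(-86/105) + 10389050/8638381·1 = 1/2 ✓
b·c²: (-5284334/8638381)·4 + 81257925/34553524·7396/11025 + 10389050/8638381·1 = 1/3 ✓
b·Ac: 81257925/34553524·18/7 + 10389050/8638381·(-2567/525) = 1/6 ✓
b·c³: (-5284334/8638381)·(-8) + 81257925/34553524·(-636056/1157625) + 10389050/8638381·1 = 13073113876/2721090015 ≠ 1/4 ⇒ order 3.
b·(c∘Ac): 81257925/34553524·(-516/245) + 10389050/8638381·(-2567/525) = -280746877/25915143 ≠ 1/8
b·Ac²: 81257925/34553524·(-36/7) + 10389050/8638381·437762/55125 = -6921280733/2721090015 ≠ 1/12
b·A²c: 10389050/8638381·171/35 = 50757930/8638381 ≠ 1/24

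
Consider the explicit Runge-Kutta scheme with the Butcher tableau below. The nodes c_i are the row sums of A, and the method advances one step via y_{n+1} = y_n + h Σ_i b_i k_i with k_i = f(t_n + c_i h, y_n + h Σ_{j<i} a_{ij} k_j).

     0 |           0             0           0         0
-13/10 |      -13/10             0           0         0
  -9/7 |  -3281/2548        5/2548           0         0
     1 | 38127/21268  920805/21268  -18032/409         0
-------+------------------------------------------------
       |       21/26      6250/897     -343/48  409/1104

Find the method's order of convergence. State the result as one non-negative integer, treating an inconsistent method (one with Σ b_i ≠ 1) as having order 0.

b = (21/26, 6250/897, -343/48, 409/1104)
c = (0, -13/10, -9/7, 1)
Ac = (0, 0, -1/392, 1311/3272)
Σ b_i: 21/26·1 + 6250/897·1 + (-343/48)·1 + 409/1104·1 = 1 ✓
b·c: 6250/897·(-13/10) + (-343/48)·(-9/7) + 409/1104·1 = 1/2 ✓
b·c²: 6250/897·169/100 + (-343/48)·81/49 + 409/1104·1 = 1/3 ✓
b·Ac: (-343/48)·(-1/392) + 409/1104·1311/3272 = 1/6 ✓
b·c³: 6250/897·(-2197/1000) + (-343/48)·(-729/343) + 409/1104·1 = 1/4 ✓
b·(c∘Ac): (-343/48)·9/2744 + 409/1104·1311/3272 = 1/8 ✓
b·Ac²: (-343/48)·13/3920 + 409/1104·9453/32720 = 1/12 ✓
b·A²c: 409/1104·46/409 = 1/24 ✓; 4 stages ⇒ order 4.

4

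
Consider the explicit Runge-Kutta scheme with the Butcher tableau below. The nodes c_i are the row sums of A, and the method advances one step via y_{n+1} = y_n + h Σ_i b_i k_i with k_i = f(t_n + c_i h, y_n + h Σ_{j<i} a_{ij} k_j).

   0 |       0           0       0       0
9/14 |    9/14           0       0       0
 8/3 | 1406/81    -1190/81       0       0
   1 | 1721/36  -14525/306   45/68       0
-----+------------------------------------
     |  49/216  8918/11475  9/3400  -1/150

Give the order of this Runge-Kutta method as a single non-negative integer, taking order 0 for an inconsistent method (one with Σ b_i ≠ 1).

b = (49/216, 8918/11475, 9/3400, -1/150)
c = (0, 9/14, 8/3, 1)
Ac = (0, 0, -85/9, -115/4)
Σ b_i: 49/216·1 + 8918/11475·1 + 9/3400·1 + (-1/150)·1 = 1 ✓
b·c: 8918/11475·9/14 + 9/3400·8/3 + (-1/150)·1 = 1/2 ✓
b·c²: 8918/11475·81/196 + 9/3400·64/9 + (-1/150)·1 = 1/3 ✓
b·Ac: 9/3400·(-85/9) + (-1/150)·(-115/4) = 1/6 ✓
b·c³: 8918/11475·729/2744 + 9/3400·512/27 + (-1/150)·1 = 1/4 ✓
b·(c∘Ac): 9/3400·(-680/27) + (-1/150)·(-115/4) = 1/8 ✓
b·Ac²: 9/3400·(-85/14) + (-1/150)·(-835/56) = 1/12 ✓
b·A²c: (-1/150)·(-25/4) = 1/24 ✓; 4 stages ⇒ order 4.

4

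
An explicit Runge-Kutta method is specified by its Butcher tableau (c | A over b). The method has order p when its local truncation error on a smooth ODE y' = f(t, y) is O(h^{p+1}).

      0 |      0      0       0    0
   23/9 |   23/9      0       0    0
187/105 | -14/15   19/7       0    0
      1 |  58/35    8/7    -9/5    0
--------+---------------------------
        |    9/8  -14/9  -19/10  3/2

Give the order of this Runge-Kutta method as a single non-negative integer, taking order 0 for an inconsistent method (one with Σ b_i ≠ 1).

b = (9/8, -14/9, -19/10, 3/2)
c = (0, 23/9, 187/105, 1)
Ac = (0, 0, 437/63, -449/1575)
Σ b_i: 9/8·1 + (-14/9)·1 + (-19/10)·1 + 3/2·1 = -299/360 ≠ 1 ⇒ order 0.

0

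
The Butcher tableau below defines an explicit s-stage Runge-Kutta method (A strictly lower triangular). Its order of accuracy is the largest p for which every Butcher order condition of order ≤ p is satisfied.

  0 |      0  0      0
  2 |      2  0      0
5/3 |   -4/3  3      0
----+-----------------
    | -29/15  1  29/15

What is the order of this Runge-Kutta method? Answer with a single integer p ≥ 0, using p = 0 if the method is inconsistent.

1

b = (-29/15, 1, 29/15)
c = (0, 2, 5/3)
Ac = (0, 0, 6)
Σ b_i: (-29/15)·1 + 1·1 + 29/15·1 = 1 ✓
b·c: 1·2 + 29/15·5/3 = 47/9 ≠ 1/2 ⇒ order 1.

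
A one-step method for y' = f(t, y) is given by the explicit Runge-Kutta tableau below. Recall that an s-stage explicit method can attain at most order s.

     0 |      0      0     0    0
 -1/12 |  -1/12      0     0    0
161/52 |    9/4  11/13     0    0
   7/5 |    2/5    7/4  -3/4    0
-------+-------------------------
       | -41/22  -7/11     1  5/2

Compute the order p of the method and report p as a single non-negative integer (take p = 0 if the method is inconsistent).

b = (-41/22, -7/11, 1, 5/2)
c = (0, -1/12, 161/52, 7/5)
Ac = (0, 0, -11/156, -385/156)
Σ b_i: (-41/22)·1 + (-7/11)·1 + 1·1 + 5/2·1 = 1 ✓
b·c: (-7/11)·(-1/12) + 1·161/52 + 5/2·7/5 = 5705/858 ≠ 1/2 ⇒ order 1.

1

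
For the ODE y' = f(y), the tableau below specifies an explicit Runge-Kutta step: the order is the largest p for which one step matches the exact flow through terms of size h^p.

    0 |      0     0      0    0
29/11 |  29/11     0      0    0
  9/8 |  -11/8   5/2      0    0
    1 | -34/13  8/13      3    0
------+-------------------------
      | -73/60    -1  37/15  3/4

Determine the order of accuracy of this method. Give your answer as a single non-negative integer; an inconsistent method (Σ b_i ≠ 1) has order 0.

1

b = (-73/60, -1, 37/15, 3/4)
c = (0, 29/11, 9/8, 1)
Ac = (0, 0, 145/22, 5717/1144)
Σ b_i: (-73/60)·1 + (-1)·1 + 37/15·1 + 3/4·1 = 1 ✓
b·c: (-1)·29/11 + 37/15·9/8 + 3/4·1 = 391/440 ≠ 1/2 ⇒ order 1.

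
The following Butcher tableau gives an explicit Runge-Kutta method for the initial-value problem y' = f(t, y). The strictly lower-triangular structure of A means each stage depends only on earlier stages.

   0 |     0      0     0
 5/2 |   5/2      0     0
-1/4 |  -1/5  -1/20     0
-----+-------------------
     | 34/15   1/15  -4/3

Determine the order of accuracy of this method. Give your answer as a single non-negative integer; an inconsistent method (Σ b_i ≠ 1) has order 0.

b = (34/15, 1/15, -4/3)
c = (0, 5/2, -1/4)
Ac = (0, 0, -1/8)
Σ b_i: 34/15·1 + 1/15·1 + (-4/3)·1 = 1 ✓
b·c: 1/15·5/2 + (-4/3)·(-1/4) = 1/2 ✓
b·c²: 1/15·25/4 + (-4/3)·1/16 = 1/3 ✓
b·Ac: (-4/3)·(-1/8) = 1/6 ✓; 3 stages ⇒ order 3.

3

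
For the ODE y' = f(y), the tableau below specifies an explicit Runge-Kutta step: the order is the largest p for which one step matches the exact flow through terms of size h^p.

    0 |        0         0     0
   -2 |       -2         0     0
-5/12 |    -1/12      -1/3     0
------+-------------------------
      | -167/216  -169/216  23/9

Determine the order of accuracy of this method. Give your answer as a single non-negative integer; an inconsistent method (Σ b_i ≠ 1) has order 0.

2

b = (-167/216, -169/216, 23/9)
c = (0, -2, -5/12)
Ac = (0, 0, 2/3)
Σ b_i: (-167/216)·1 + (-169/216)·1 + 23/9·1 = 1 ✓
b·c: (-169/216)·(-2) + 23/9·(-5/12) = 1/2 ✓
b·c²: (-169/216)·4 + 23/9·25/144 = -3481/1296 ≠ 1/3 ⇒ order 2.
b·Ac: 23/9·2/3 = 46/27 ≠ 1/6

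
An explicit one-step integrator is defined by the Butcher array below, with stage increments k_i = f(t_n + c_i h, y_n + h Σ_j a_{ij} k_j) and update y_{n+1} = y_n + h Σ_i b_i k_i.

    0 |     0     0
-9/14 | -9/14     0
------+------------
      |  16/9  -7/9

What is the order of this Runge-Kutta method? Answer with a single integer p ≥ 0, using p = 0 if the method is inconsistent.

2

b = (16/9, -7/9)
c = (0, -9/14)
Σ b_i: 16/9·1 + (-7/9)·1 = 1 ✓
b·c: (-7/9)·(-9/14) = 1/2 ✓; 2 stages ⇒ order 2.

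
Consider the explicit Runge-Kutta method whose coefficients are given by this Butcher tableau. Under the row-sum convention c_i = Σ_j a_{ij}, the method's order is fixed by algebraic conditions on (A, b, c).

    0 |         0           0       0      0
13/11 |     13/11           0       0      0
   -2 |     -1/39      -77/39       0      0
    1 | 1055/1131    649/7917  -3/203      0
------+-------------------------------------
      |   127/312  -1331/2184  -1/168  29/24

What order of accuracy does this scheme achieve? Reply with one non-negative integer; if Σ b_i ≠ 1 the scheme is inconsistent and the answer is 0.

4

b = (127/312, -1331/2184, -1/168, 29/24)
c = (0, 13/11, -2, 1)
Ac = (0, 0, -7/3, 11/87)
Σ b_i: 127/312·1 + (-1331/2184)·1 + (-1/168)·1 + 29/24·1 = 1 ✓
b·c: (-1331/2184)·13/11 + (-1/168)·(-2) + 29/24·1 = 1/2 ✓
b·c²: (-1331/2184)·169/121 + (-1/168)·4 + 29/24·1 = 1/3 ✓
b·Ac: (-1/168)·(-7/3) + 29/24·11/87 = 1/6 ✓
b·c³: (-1331/2184)·2197/1331 + (-1/168)·(-8) + 29/24·1 = 1/4 ✓
b·(c∘Ac): (-1/168)·14/3 + 29/24·11/87 = 1/8 ✓
b·Ac²: (-1/168)·(-91/33) + 29/24·53/957 = 1/12 ✓
b·A²c: 29/24·1/29 = 1/24 ✓; 4 stages ⇒ order 4.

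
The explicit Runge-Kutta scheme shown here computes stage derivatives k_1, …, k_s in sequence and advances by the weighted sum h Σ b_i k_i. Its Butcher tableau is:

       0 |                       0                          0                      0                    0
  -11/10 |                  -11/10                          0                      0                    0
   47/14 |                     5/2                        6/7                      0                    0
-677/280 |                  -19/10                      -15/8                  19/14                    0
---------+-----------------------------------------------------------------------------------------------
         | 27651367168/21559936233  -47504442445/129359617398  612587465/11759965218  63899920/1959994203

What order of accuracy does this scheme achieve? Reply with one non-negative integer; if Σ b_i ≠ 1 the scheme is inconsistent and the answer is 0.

3

b = (27651367168/21559936233, -47504442445/129359617398, 612587465/11759965218, 63899920/1959994203)
c = (0, -11/10, 47/14, -677/280)
Ac = (0, 0, -33/35, 5189/784)
Σ b_i: 27651367168/21559936233·1 + (-47504442445/129359617398)·1 + 612587465/11759965218·1 + 63899920/1959994203·1 = 1 ✓
b·c: (-47504442445/129359617398)·(-11/10) + 612587465/11759965218·47/14 + 63899920/1959994203·(-677/280) = 1/2 ✓
b·c²: (-47504442445/129359617398)·121/100 + 612587465/11759965218·2209/196 + 63899920/1959994203·458329/78400 = 1/3 ✓
b·Ac: 612587465/11759965218·(-33/35) + 63899920/1959994203·5189/784 = 1/6 ✓
b·c³: (-47504442445/129359617398)·(-1331/1000) + 612587465/11759965218·103823/2744 + 63899920/1959994203·(-310288733/21952000) = 21939698797739/10975967536800 ≠ 1/4 ⇒ order 3.
b·(c∘Ac): 612587465/11759965218·(-1551/490) + 63899920/1959994203·(-3512953/219520) = -75362230819/109759675368 ≠ 1/8
b·Ac²: 612587465/11759965218·363/350 + 63899920/1959994203·714911/54880 = 131362258763/274399188420 ≠ 1/12
b·A²c: 63899920/1959994203·(-627/490) = -27255272/653331401 ≠ 1/24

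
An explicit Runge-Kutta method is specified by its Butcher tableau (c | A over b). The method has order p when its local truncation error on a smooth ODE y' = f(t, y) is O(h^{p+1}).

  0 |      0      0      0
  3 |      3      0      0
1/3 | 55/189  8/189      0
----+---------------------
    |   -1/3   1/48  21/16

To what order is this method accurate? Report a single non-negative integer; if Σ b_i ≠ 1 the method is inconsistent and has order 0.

3

b = (-1/3, 1/48, 21/16)
c = (0, 3, 1/3)
Ac = (0, 0, 8/63)
Σ b_i: (-1/3)·1 + 1/48·1 + 21/16·1 = 1 ✓
b·c: 1/48·3 + 21/16·1/3 = 1/2 ✓
b·c²: 1/48·9 + 21/16·1/9 = 1/3 ✓
b·Ac: 21/16·8/63 = 1/6 ✓; 3 stages ⇒ order 3.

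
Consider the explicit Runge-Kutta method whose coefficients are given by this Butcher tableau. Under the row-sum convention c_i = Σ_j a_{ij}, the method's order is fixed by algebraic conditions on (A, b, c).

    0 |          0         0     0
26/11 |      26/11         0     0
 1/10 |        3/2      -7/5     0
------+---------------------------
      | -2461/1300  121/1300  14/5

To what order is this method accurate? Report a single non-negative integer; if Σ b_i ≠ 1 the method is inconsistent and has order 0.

2

b = (-2461/1300, 121/1300, 14/5)
c = (0, 26/11, 1/10)
Ac = (0, 0, -182/55)
Σ b_i: (-2461/1300)·1 + 121/1300·1 + 14/5·1 = 1 ✓
b·c: 121/1300·26/11 + 14/5·1/10 = 1/2 ✓
b·c²: 121/1300·676/121 + 14/5·1/100 = 137/250 ≠ 1/3 ⇒ order 2.
b·Ac: 14/5·(-182/55) = -2548/275 ≠ 1/6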